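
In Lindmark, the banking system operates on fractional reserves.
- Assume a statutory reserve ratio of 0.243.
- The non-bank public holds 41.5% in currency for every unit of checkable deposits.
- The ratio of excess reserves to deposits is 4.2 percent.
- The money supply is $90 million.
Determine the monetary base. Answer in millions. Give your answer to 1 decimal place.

$44.5 million

The money multiplier is m = (1 + c) / (rr + e + c) = (1 + 0.415) / (0.243 + 0.042 + 0.415) ≈ 2.0214.
MB = M / m = 90 / 2.0214 ≈ 44.5236 million.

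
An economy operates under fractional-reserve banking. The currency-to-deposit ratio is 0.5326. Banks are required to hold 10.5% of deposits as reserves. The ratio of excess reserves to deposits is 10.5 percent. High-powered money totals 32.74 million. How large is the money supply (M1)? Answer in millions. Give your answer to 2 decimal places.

67.57 million

The money multiplier is m = (1 + c) / (rr + e + c) = (1 + 0.5326) / (0.105 + 0.105 + 0.5326) ≈ 2.06383.
So M = m × MB = 2.06383 × 32.74 ≈ 67.5698 million.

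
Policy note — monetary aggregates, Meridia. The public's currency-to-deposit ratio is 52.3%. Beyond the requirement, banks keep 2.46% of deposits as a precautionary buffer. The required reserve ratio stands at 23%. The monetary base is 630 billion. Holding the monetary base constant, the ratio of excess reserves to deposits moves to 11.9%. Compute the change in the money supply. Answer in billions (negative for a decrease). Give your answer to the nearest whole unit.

Initially m₁ = (1 + 0.523) / (0.23 + 0.0246 + 0.523) ≈ 1.9586, so M₁ = 1.9586 × 630 = 1233.918 billion.
After the change m₂ = (1 + 0.523) / (0.23 + 0.119 + 0.523) ≈ 1.7466, so M₂ = 1.7466 × 630 = 1100.358 billion.
ΔM = M₂ − M₁ = 1100.358 − 1233.918 = -133.56 billion.

-134 billion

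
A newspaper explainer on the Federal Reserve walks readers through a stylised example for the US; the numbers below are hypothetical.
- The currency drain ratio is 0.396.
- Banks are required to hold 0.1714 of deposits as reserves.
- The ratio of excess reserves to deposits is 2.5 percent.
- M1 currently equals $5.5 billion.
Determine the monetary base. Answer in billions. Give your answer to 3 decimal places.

The money multiplier is m = (1 + c) / (rr + e + c) = (1 + 0.396) / (0.1714 + 0.025 + 0.396) ≈ 2.35652.
MB = M / m = 5.5 / 2.35652 ≈ 2.334 billion.

$2.334 billion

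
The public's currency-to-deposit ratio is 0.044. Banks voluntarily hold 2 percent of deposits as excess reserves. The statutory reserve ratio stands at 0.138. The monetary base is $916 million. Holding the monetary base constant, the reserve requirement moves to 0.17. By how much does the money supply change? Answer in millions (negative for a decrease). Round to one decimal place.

Initially m₁ = (1 + 0.044) / (0.138 + 0.02 + 0.044) ≈ 5.16832, so M₁ = 5.16832 × 916 ≈ 4734.1811 million.
After the change m₂ = (1 + 0.044) / (0.17 + 0.02 + 0.044) ≈ 4.46154, so M₂ = 4.46154 × 916 ≈ 4086.7706 million.
ΔM = M₂ − M₁ = 4086.7706 − 4734.1811 = -647.4105 million.

-647.4 million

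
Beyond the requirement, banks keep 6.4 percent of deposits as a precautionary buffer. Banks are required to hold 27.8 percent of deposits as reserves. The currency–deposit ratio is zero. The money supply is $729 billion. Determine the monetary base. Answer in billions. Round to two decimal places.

$249.32 billion

The money multiplier is m = 1 / (rr + e) = 1 / (0.278 + 0.064) ≈ 2.923977.
MB = M / m = 729 / 2.923977 ≈ 249.318 billion.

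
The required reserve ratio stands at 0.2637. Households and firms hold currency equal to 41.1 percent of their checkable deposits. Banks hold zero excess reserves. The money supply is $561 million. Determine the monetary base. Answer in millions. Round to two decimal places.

The money multiplier is m = (1 + c) / (rr + c) = (1 + 0.411) / (0.2637 + 0.411) ≈ 2.091300.
MB = M / m = 561 / 2.091300 ≈ 268.2542 million.

$268.25 million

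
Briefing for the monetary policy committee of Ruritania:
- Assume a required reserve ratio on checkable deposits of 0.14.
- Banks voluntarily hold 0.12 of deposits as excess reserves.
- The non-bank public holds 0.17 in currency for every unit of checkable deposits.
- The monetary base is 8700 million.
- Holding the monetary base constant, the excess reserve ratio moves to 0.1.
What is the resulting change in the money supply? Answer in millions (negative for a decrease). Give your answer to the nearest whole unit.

Initially m₁ = (1 + 0.17) / (0.14 + 0.12 + 0.17) ≈ 2.72093, so M₁ = 2.72093 × 8700 = 23672.091 million.
After the change m₂ = (1 + 0.17) / (0.14 + 0.1 + 0.17) ≈ 2.85366, so M₂ = 2.85366 × 8700 = 24826.842 million.
ΔM = M₂ − M₁ = 24826.842 − 23672.091 = 1154.751 million.

1155 million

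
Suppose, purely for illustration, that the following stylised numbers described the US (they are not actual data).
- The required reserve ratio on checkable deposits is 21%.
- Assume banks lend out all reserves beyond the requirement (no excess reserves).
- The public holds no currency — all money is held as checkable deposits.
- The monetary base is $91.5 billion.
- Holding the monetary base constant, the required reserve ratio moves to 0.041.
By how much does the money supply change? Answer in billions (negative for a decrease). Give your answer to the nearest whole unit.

$1796 billion

Initially m₁ = 1 / (0.21) ≈ 4.7619, so M₁ = 4.7619 × 91.5 ≈ 435.7138 billion.
After the change m₂ = 1 / (0.041) ≈ 24.3902, so M₂ = 24.3902 × 91.5 = 2231.7033 billion.
ΔM = M₂ − M₁ = 2231.7033 − 435.7138 = 1795.9895 billion.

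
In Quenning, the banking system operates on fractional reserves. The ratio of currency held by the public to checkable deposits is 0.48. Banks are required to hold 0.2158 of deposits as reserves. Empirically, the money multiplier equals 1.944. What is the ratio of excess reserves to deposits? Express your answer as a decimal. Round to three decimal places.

Using m = 1.944. Since m = (1 + c)/(c + rr + e), the denominator satisfies c + rr + e = (1 + c)/m = (1 + 0.48) / 1.944 ≈ 0.761317.
With c = 0.48 and rr = 0.2158, the ratio of excess reserves to deposits is 0.761317 − 0.48 − 0.2158 = 0.065517.

0.066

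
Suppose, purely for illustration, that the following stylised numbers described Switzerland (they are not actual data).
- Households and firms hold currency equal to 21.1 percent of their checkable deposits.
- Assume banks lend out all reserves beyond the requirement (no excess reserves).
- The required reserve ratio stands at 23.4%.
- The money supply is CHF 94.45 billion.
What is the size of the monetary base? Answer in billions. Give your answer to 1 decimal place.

The money multiplier is m = (1 + c) / (rr + c) = (1 + 0.211) / (0.234 + 0.211) ≈ 2.7213.
MB = M / m = 94.45 / 2.7213 ≈ 34.7077 billion.

CHF 34.7 billion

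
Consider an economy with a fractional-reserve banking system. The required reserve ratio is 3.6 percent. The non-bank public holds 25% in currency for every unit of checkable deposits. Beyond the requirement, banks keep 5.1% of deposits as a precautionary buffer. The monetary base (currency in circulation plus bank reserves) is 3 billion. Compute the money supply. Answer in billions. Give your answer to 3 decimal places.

The money multiplier is m = (1 + c) / (rr + e + c) = (1 + 0.25) / (0.036 + 0.051 + 0.25) ≈ 3.70920.
So M = m × MB = 3.70920 × 3 = 11.1276 billion.

11.128 billion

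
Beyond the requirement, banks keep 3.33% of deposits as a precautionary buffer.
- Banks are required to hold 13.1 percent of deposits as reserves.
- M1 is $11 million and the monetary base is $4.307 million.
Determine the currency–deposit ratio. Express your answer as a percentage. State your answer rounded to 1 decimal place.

37.3%

Using m = M/MB = 11/4.307 ≈ 2.553982. From m = (1 + c)/(c + rr + e), rearranging gives 1 + c = m·(c + rr + e), so c·(1 − m) = m·(rr + e) − 1.
Hence c = [m·(rr + e) − 1]/(1 − m) = [2.553982 × (0.131 + 0.0333) − 1] / (1 − 2.553982) ≈ 0.373480.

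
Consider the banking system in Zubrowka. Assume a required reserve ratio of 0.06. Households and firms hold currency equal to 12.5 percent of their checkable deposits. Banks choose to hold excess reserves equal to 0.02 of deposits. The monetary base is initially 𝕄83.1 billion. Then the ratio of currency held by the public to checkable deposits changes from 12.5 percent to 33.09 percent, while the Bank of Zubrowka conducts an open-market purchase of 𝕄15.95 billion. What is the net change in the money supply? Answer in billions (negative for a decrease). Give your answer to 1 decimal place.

Before: m₁ = (1 + 0.125) / (0.06 + 0.02 + 0.125) ≈ 5.4878, MB₁ = 83.1, so M₁ = 5.4878 × 83.1 ≈ 456.0362 billion.
After: m₂ = (1 + 0.3309) / (0.06 + 0.02 + 0.3309) ≈ 3.2390, MB₂ = 83.1 + 15.95 = 99.05, so M₂ = 3.2390 × 99.05 ≈ 320.8229 billion.
ΔM = M₂ − M₁ = 320.8229 − 456.0362 = -135.2133 billion.

-135.2 billion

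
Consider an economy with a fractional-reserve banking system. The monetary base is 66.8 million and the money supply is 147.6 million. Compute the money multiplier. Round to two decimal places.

The money multiplier is m = M / MB = 147.6 / 66.8 ≈ 2.20958.

2.21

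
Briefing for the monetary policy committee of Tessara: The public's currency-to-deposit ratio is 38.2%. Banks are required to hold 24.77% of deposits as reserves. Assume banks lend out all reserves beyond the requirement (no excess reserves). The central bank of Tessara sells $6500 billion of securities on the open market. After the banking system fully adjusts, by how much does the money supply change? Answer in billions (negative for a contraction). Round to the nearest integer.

The money multiplier is m = (1 + c) / (rr + c) = (1 + 0.382) / (0.2477 + 0.382) ≈ 2.19470.
The sale removes 6500 billion of base, so ΔM = m × ΔMB = 2.19470 × (−6500) = -14265.55 billion.

-14266 billion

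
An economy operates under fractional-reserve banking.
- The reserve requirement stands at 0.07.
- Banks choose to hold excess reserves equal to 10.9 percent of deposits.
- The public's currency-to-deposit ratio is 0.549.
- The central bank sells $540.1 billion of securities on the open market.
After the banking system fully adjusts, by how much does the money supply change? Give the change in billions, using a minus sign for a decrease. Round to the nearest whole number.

-1149 billion

The money multiplier is m = (1 + c) / (rr + e + c) = (1 + 0.549) / (0.07 + 0.109 + 0.549) ≈ 2.1277.
The sale removes 540.1 billion of base, so ΔM = m × ΔMB = 2.1277 × (−540.1) ≈ -1149.1708 billion.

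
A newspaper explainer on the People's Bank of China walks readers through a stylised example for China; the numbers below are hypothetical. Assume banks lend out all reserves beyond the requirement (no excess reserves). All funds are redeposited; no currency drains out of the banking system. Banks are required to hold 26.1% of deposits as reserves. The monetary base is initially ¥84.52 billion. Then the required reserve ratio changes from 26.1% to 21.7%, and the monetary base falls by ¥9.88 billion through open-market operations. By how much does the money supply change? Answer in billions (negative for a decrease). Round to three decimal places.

¥20.132 billion

Before: m₁ = 1 / (0.261) ≈ 3.831418, MB₁ = 84.52, so M₁ = 3.831418 × 84.52 ≈ 323.8314 billion.
After: m₂ = 1 / (0.217) ≈ 4.608295, MB₂ = 84.52 − 9.88 = 74.64, so M₂ = 4.608295 × 74.64 ≈ 343.9631 billion.
ΔM = M₂ − M₁ = 343.9631 − 323.8314 = 20.1317 billion.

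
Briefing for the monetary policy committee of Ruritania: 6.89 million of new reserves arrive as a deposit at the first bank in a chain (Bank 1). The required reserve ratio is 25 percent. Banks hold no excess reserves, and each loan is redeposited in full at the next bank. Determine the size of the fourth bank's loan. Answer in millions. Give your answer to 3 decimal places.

Each bank lends a fraction (1 − rr) = 0.7500 of the deposit it receives, so Bank 4 receives 6.89·0.7500^3 and lends 6.89·0.7500^4 ≈ 2.1800 million.

2.180 million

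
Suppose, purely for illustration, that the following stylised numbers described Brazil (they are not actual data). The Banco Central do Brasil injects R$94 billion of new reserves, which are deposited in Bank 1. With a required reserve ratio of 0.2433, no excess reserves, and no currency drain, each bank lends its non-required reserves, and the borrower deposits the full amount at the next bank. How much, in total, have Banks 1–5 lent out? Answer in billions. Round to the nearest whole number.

Bank i lends (1 − rr)^i of the original deposit: Bank 1 lends 94·0.7567 = 71.1298, Bank 2 lends 94·0.7567² ≈ 53.8239, and so on.
Summing a geometric series: total = 94·[0.7567·(1 − 0.7567^5) / (1 − 0.7567)] ≈ 219.8225 billion.

R$220 billion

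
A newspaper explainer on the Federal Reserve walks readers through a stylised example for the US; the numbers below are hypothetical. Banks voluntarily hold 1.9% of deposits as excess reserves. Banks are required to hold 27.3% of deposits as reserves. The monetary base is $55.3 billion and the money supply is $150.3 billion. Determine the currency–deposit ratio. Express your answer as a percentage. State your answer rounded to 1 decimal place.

12.0%

Using m = M/MB = 150.3/55.3 ≈ 2.717902. From m = (1 + c)/(c + rr + e), rearranging gives 1 + c = m·(c + rr + e), so c·(1 − m) = m·(rr + e) − 1.
Hence c = [m·(rr + e) − 1]/(1 − m) = [2.717902 × (0.273 + 0.019) − 1] / (1 − 2.717902) ≈ 0.120131.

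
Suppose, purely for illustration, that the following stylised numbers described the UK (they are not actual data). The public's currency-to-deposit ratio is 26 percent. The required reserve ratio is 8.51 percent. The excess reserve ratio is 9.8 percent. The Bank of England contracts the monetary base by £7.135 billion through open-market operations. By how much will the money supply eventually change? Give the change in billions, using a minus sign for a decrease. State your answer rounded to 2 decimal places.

The money multiplier is m = (1 + c) / (rr + e + c) = (1 + 0.26) / (0.0851 + 0.098 + 0.26) ≈ 2.8436.
The sale removes 7.135 billion of base, so ΔM = m × ΔMB = 2.8436 × (−7.135) ≈ -20.2891 billion.

-20.29 billion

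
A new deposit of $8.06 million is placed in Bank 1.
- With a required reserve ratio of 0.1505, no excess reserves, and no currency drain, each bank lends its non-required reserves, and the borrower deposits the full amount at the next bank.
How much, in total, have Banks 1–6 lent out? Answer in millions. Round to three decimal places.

$28.397 million

Bank i lends (1 − rr)^i of the original deposit: Bank 1 lends 8.06·0.8495 ≈ 6.8470, Bank 2 lends 8.06·0.8495² ≈ 5.8165, and so on.
Summing a geometric series: total = 8.06·[0.8495·(1 − 0.8495^6) / (1 − 0.8495)] ≈ 28.3969 million.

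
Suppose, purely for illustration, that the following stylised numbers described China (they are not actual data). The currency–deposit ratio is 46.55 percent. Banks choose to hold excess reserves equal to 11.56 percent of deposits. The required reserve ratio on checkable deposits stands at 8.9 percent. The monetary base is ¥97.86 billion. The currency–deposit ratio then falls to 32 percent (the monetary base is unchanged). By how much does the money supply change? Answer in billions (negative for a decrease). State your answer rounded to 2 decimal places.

Initially m₁ = (1 + 0.4655) / (0.089 + 0.1156 + 0.4655) ≈ 2.18699, so M₁ = 2.18699 × 97.86 ≈ 214.0188 billion.
After the change m₂ = (1 + 0.32) / (0.089 + 0.1156 + 0.32) ≈ 2.51620, so M₂ = 2.51620 × 97.86 ≈ 246.2353 billion.
ΔM = M₂ − M₁ = 246.2353 − 214.0188 = 32.2165 billion.

¥32.22 billion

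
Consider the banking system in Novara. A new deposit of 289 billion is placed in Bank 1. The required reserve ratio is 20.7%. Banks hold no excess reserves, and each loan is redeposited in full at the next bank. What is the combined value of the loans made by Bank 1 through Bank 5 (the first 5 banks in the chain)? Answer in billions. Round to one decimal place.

759.9 billion

Bank i lends (1 − rr)^i of the original deposit: Bank 1 lends 289·0.7930 = 229.1770, Bank 2 lends 289·0.7930² ≈ 181.7374, and so on.
Summing a geometric series: total = 289·[0.7930·(1 − 0.7930^5) / (1 − 0.7930)] ≈ 759.9457 billion.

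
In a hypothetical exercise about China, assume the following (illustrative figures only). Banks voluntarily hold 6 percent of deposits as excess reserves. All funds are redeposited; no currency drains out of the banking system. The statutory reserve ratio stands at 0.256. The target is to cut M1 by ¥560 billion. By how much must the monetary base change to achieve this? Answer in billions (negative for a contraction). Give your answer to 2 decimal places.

-176.96 billion

The money multiplier is m = 1 / (rr + e) = 1 / (0.256 + 0.06) ≈ 3.164557.
ΔMB = ΔM / m = (−560) / 3.164557 ≈ -176.96 billion.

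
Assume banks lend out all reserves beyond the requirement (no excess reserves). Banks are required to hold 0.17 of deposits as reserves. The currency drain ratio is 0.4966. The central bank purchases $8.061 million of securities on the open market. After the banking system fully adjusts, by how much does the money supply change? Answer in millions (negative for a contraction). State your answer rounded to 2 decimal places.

$18.10 million

The money multiplier is m = (1 + c) / (rr + c) = (1 + 0.4966) / (0.17 + 0.4966) ≈ 2.2451.
The purchase adds 8.061 million of base, so ΔM = m × ΔMB = 2.2451 × (+8.061) ≈ 18.0978 million.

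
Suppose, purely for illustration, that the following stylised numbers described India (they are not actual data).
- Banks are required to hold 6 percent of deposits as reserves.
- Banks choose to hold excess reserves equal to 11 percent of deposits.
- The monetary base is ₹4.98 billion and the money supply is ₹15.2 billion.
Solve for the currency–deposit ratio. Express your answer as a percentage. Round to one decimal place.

Using m = M/MB = 15.2/4.98 ≈ 3.052209. From m = (1 + c)/(c + rr + e), rearranging gives 1 + c = m·(c + rr + e), so c·(1 − m) = m·(rr + e) − 1.
Hence c = [m·(rr + e) − 1]/(1 − m) = [3.052209 × (0.06 + 0.11) − 1] / (1 − 3.052209) ≈ 0.234442.

23.4%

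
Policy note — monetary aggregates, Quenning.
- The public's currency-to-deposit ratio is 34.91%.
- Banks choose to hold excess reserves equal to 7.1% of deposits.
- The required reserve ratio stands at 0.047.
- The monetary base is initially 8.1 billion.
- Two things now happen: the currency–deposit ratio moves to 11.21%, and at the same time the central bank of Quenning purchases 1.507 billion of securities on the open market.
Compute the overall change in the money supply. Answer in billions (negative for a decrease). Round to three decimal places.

Before: m₁ = (1 + 0.3491) / (0.047 + 0.071 + 0.3491) ≈ 2.88825, MB₁ = 8.1, so M₁ = 2.88825 × 8.1 ≈ 23.3948 billion.
After: m₂ = (1 + 0.1121) / (0.047 + 0.071 + 0.1121) ≈ 4.83312, MB₂ = 8.1 + 1.507 = 9.607, so M₂ = 4.83312 × 9.607 ≈ 46.4318 billion.
ΔM = M₂ − M₁ = 46.4318 − 23.3948 = 23.037 billion.

23.037 billion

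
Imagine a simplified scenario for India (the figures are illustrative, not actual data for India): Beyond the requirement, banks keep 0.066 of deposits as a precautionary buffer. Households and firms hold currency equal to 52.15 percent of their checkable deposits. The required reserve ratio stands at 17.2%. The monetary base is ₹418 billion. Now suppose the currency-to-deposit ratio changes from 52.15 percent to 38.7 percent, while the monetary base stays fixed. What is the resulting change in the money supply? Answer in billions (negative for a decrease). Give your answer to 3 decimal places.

Initially m₁ = (1 + 0.5215) / (0.172 + 0.066 + 0.5215) ≈ 2.0032916, so M₁ = 2.0032916 × 418 ≈ 837.3759 billion.
After the change m₂ = (1 + 0.387) / (0.172 + 0.066 + 0.387) = 2.2192000, so M₂ = 2.2192000 × 418 = 927.6256 billion.
ΔM = M₂ − M₁ = 927.6256 − 837.3759 = 90.2497 billion.

₹90.250 billion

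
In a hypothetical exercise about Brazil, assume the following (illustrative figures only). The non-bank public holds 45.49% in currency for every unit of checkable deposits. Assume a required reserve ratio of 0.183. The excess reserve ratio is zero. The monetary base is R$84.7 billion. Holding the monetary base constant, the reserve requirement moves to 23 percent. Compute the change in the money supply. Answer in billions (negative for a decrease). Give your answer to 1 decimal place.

-13.3 billion

Initially m₁ = (1 + 0.4549) / (0.183 + 0.4549) ≈ 2.2808, so M₁ = 2.2808 × 84.7 ≈ 193.1838 billion.
After the change m₂ = (1 + 0.4549) / (0.23 + 0.4549) ≈ 2.1243, so M₂ = 2.1243 × 84.7 ≈ 179.9282 billion.
ΔM = M₂ − M₁ = 179.9282 − 193.1838 = -13.2556 billion.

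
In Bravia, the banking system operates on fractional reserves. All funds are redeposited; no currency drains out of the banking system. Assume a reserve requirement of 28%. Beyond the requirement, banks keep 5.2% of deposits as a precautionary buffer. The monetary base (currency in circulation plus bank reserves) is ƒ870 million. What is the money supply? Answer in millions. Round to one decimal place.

ƒ2620.5 million

The money multiplier is m = 1 / (rr + e) = 1 / (0.28 + 0.052) ≈ 3.01205.
So M = m × MB = 3.01205 × 870 = 2620.4835 million.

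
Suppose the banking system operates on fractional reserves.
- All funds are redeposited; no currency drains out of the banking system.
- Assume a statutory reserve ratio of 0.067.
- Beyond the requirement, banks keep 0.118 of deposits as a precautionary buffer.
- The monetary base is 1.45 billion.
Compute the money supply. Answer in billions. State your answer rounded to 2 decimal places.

The money multiplier is m = 1 / (rr + e) = 1 / (0.067 + 0.118) ≈ 5.4054.
So M = m × MB = 5.4054 × 1.45 ≈ 7.8378 billion.

7.84 billion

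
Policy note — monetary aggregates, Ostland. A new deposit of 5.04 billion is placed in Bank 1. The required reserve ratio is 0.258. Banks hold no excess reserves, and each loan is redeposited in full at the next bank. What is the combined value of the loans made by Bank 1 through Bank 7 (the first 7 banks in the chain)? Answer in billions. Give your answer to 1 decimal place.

Bank i lends (1 − rr)^i of the original deposit: Bank 1 lends 5.04·0.7420 ≈ 3.7397, Bank 2 lends 5.04·0.7420² ≈ 2.7748, and so on.
Summing a geometric series: total = 5.04·[0.7420·(1 − 0.7420^7) / (1 − 0.7420)] ≈ 12.7000 billion.

12.7 billion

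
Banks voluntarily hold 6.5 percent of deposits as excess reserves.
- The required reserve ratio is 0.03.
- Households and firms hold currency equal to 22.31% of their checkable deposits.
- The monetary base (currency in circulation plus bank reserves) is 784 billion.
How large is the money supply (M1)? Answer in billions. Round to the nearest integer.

3014 billion

The money multiplier is m = (1 + c) / (rr + e + c) = (1 + 0.2231) / (0.03 + 0.065 + 0.2231) ≈ 3.8450.
So M = m × MB = 3.8450 × 784 = 3014.48 billion.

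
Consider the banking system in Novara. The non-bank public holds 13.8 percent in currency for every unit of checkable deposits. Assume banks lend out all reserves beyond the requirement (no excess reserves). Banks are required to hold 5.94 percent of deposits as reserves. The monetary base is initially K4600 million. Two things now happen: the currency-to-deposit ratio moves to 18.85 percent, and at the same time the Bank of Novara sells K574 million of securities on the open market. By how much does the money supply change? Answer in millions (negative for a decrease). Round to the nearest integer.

-7217 million

Before: m₁ = (1 + 0.138) / (0.0594 + 0.138) ≈ 5.76494, MB₁ = 4600, so M₁ = 5.76494 × 4600 = 26518.724 million.
After: m₂ = (1 + 0.1885) / (0.0594 + 0.1885) ≈ 4.79427, MB₂ = 4600 − 574 = 4026, so M₂ = 4.79427 × 4026 ≈ 19301.731 million.
ΔM = M₂ − M₁ = 19301.731 − 26518.724 = -7216.993 million.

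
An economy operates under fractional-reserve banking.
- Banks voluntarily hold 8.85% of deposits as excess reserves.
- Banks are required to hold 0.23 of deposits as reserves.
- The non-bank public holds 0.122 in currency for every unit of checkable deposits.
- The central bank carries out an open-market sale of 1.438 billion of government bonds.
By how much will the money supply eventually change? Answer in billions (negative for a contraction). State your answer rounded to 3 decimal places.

The money multiplier is m = (1 + c) / (rr + e + c) = (1 + 0.122) / (0.23 + 0.0885 + 0.122) ≈ 2.54711.
The sale removes 1.438 billion of base, so ΔM = m × ΔMB = 2.54711 × (−1.438) ≈ -3.6627 billion.

-3.663 billion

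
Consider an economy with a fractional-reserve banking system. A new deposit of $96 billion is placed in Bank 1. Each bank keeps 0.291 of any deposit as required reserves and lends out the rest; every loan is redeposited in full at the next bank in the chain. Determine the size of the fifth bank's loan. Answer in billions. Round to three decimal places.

Each bank lends a fraction (1 − rr) = 0.7090 of the deposit it receives, so Bank 5 receives 96·0.7090^4 and lends 96·0.7090^5 ≈ 17.1990 billion.

$17.199 billion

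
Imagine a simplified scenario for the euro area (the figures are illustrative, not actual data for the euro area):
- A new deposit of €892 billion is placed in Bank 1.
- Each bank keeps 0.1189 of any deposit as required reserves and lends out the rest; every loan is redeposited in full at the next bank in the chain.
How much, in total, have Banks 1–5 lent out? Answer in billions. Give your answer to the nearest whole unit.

€3100 billion

Bank i lends (1 − rr)^i of the original deposit: Bank 1 lends 892·0.8811 = 785.9412, Bank 2 lends 892·0.8811² ≈ 692.4928, and so on.
Summing a geometric series: total = 892·[0.8811·(1 − 0.8811^5) / (1 − 0.8811)] ≈ 3099.8837 billion.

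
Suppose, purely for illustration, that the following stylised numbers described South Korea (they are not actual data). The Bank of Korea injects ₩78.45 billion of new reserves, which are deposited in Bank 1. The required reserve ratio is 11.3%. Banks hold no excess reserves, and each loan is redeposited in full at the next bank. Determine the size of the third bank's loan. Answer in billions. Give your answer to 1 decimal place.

Each bank lends a fraction (1 − rr) = 0.8870 of the deposit it receives, so Bank 3 receives 78.45·0.8870^2 and lends 78.45·0.8870^3 ≈ 54.7474 billion.

₩54.7 billion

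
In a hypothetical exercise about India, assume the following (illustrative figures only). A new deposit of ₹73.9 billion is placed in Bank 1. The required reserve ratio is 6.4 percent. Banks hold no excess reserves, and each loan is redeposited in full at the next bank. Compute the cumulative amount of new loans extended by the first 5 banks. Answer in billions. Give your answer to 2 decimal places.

Bank i lends (1 − rr)^i of the original deposit: Bank 1 lends 73.9·0.9360 = 69.1704, Bank 2 lends 73.9·0.9360² ≈ 64.7435, and so on.
Summing a geometric series: total = 73.9·[0.9360·(1 − 0.9360^5) / (1 − 0.9360)] ≈ 304.3267 billion.

₹304.33 billion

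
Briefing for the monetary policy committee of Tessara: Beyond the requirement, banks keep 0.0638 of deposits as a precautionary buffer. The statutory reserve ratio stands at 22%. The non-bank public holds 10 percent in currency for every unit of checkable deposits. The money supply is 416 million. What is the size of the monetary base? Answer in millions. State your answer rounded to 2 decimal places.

145.15 million

The money multiplier is m = (1 + c) / (rr + e + c) = (1 + 0.1) / (0.22 + 0.0638 + 0.1) ≈ 2.866076.
MB = M / m = 416 / 2.866076 ≈ 145.1462 million.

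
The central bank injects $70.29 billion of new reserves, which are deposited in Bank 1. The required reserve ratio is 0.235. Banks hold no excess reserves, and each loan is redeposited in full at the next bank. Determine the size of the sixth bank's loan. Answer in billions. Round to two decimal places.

Each bank lends a fraction (1 − rr) = 0.7650 of the deposit it receives, so Bank 6 receives 70.29·0.7650^5 and lends 70.29·0.7650^6 ≈ 14.0884 billion.

$14.09 billion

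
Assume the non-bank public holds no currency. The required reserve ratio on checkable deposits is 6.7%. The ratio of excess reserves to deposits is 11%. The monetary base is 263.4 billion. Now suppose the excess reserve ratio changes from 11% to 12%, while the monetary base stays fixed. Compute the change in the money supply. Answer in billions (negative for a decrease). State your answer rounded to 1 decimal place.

-79.6 billion

Initially m₁ = 1 / (0.067 + 0.11) ≈ 5.64972, so M₁ = 5.64972 × 263.4 ≈ 1488.1362 billion.
After the change m₂ = 1 / (0.067 + 0.12) ≈ 5.34759, so M₂ = 5.34759 × 263.4 ≈ 1408.5552 billion.
ΔM = M₂ − M₁ = 1408.5552 − 1488.1362 = -79.581 billion.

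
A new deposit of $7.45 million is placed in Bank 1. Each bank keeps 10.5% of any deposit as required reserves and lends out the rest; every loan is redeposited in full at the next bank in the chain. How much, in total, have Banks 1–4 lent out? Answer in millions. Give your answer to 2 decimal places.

$22.76 million

Bank i lends (1 − rr)^i of the original deposit: Bank 1 lends 7.45·0.8950 ≈ 6.6678, Bank 2 lends 7.45·0.8950² ≈ 5.9676, and so on.
Summing a geometric series: total = 7.45·[0.8950·(1 − 0.8950^4) / (1 − 0.8950)] ≈ 22.7566 million.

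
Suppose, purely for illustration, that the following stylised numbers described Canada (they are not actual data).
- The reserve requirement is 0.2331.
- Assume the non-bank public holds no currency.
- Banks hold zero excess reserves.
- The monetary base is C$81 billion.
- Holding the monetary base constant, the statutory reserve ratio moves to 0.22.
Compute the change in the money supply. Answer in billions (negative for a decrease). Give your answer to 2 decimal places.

Initially m₁ = 1 / (0.2331) ≈ 4.29, so M₁ = 4.29 × 81 = 347.49 billion.
After the change m₂ = 1 / (0.22) ≈ 4.54545, so M₂ = 4.54545 × 81 ≈ 368.1814 billion.
ΔM = M₂ − M₁ = 368.1814 − 347.49 = 20.6914 billion.

C$20.69 billion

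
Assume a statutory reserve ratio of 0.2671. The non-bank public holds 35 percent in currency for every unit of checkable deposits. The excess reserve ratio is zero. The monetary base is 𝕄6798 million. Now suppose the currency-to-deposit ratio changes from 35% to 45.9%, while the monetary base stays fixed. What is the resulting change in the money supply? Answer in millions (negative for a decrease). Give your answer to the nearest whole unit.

-1212 million

Initially m₁ = (1 + 0.35) / (0.2671 + 0.35) ≈ 2.18765, so M₁ = 2.18765 × 6798 = 14871.6447 million.
After the change m₂ = (1 + 0.459) / (0.2671 + 0.459) ≈ 2.00937, so M₂ = 2.00937 × 6798 ≈ 13659.6973 million.
ΔM = M₂ − M₁ = 13659.6973 − 14871.6447 = -1211.9474 million.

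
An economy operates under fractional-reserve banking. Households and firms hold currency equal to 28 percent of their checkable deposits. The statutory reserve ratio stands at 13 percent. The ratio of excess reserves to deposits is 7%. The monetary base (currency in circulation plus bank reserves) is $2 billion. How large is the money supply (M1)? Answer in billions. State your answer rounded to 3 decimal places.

The money multiplier is m = (1 + c) / (rr + e + c) = (1 + 0.28) / (0.13 + 0.07 + 0.28) ≈ 2.66667.
So M = m × MB = 2.66667 × 2 ≈ 5.3333 billion.

$5.333 billion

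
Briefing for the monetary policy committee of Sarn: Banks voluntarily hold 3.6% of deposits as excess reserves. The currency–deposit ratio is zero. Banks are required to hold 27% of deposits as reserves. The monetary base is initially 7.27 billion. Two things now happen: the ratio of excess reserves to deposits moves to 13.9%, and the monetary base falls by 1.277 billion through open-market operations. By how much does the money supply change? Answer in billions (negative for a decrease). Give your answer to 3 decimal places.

-9.105 billion

Before: m₁ = 1 / (0.27 + 0.036) ≈ 3.26797, MB₁ = 7.27, so M₁ = 3.26797 × 7.27 ≈ 23.7581 billion.
After: m₂ = 1 / (0.27 + 0.139) ≈ 2.44499, MB₂ = 7.27 − 1.277 = 5.993, so M₂ = 2.44499 × 5.993 ≈ 14.6528 billion.
ΔM = M₂ − M₁ = 14.6528 − 23.7581 = -9.1053 billion.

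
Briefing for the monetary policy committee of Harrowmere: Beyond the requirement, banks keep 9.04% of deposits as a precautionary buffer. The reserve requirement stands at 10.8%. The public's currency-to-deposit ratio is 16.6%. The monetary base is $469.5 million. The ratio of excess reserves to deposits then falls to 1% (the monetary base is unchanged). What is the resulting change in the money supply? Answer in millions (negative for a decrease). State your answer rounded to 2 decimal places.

$425.30 million

Initially m₁ = (1 + 0.166) / (0.108 + 0.0904 + 0.166) ≈ 3.199780, so M₁ = 3.199780 × 469.5 ≈ 1502.2967 million.
After the change m₂ = (1 + 0.166) / (0.108 + 0.01 + 0.166) ≈ 4.105634, so M₂ = 4.105634 × 469.5 ≈ 1927.5952 million.
ΔM = M₂ − M₁ = 1927.5952 − 1502.2967 = 425.2985 million.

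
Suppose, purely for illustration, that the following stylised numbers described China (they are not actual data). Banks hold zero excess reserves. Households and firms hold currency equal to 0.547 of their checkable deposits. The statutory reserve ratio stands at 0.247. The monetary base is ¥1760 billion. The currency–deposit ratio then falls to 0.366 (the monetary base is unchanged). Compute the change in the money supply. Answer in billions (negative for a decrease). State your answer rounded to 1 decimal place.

Initially m₁ = (1 + 0.547) / (0.247 + 0.547) ≈ 1.948363, so M₁ = 1.948363 × 1760 ≈ 3429.1189 billion.
After the change m₂ = (1 + 0.366) / (0.247 + 0.366) ≈ 2.228385, so M₂ = 2.228385 × 1760 = 3921.9576 billion.
ΔM = M₂ − M₁ = 3921.9576 − 3429.1189 = 492.8387 billion.

¥492.8 billion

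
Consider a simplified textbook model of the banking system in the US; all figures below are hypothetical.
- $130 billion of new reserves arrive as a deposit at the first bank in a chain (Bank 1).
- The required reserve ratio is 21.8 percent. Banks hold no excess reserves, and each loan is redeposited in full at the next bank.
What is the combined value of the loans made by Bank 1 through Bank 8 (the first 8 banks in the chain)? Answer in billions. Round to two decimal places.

Bank i lends (1 − rr)^i of the original deposit: Bank 1 lends 130·0.7820 = 101.6600, Bank 2 lends 130·0.7820² ≈ 79.4981, and so on.
Summing a geometric series: total = 130·[0.7820·(1 − 0.7820^8) / (1 − 0.7820)] ≈ 401.1153 billion.

$401.12 billion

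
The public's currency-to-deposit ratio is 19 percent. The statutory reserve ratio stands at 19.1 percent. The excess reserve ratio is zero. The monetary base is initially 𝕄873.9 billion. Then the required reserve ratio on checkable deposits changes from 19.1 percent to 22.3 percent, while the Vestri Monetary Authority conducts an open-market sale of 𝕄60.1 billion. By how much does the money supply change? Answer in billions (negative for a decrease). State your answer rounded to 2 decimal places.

Before: m₁ = (1 + 0.19) / (0.191 + 0.19) ≈ 3.123360, MB₁ = 873.9, so M₁ = 3.123360 × 873.9 ≈ 2729.5043 billion.
After: m₂ = (1 + 0.19) / (0.223 + 0.19) ≈ 2.881356, MB₂ = 873.9 − 60.1 = 813.8, so M₂ = 2.881356 × 813.8 ≈ 2344.8475 billion.
ΔM = M₂ − M₁ = 2344.8475 − 2729.5043 = -384.6568 billion.

-384.66 billion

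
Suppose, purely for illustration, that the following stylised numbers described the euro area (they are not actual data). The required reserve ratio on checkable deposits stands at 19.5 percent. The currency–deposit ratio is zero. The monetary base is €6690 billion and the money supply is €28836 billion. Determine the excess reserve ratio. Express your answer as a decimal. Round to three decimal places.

Using m = M/MB = 28836/6690 ≈ 4.310314. Since m = (1 + c)/(c + rr + e), the denominator satisfies c + rr + e = (1 + c)/m = (1 + 0) / 4.310314 ≈ 0.232002.
With c = 0 and rr = 0.195, the excess reserve ratio is 0.232002 − 0 − 0.195 = 0.037002.

0.037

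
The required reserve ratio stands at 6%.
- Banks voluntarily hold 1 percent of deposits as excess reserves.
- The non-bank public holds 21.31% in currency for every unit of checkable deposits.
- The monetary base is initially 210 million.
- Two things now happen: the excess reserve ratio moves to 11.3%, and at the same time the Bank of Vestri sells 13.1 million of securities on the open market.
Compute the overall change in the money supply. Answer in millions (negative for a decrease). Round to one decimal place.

Before: m₁ = (1 + 0.2131) / (0.06 + 0.01 + 0.2131) ≈ 4.28506, MB₁ = 210, so M₁ = 4.28506 × 210 = 899.8626 million.
After: m₂ = (1 + 0.2131) / (0.06 + 0.113 + 0.2131) ≈ 3.14193, MB₂ = 210 − 13.1 = 196.9, so M₂ = 3.14193 × 196.9 ≈ 618.646 million.
ΔM = M₂ − M₁ = 618.646 − 899.8626 = -281.2166 million.

-281.2 million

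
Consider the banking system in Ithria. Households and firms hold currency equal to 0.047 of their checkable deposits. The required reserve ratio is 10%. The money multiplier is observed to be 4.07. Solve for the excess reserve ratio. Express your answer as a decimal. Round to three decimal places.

0.110

Using m = 4.07. Since m = (1 + c)/(c + rr + e), the denominator satisfies c + rr + e = (1 + c)/m = (1 + 0.047) / 4.07 ≈ 0.257248.
With c = 0.047 and rr = 0.1, the excess reserve ratio is 0.257248 − 0.047 − 0.1 = 0.110248.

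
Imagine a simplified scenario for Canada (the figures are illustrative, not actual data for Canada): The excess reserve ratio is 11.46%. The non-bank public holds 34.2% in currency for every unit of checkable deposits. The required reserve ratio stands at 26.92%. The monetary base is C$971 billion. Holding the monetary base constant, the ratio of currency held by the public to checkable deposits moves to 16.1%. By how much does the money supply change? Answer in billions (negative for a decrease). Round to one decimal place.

C$273.9 billion

Initially m₁ = (1 + 0.342) / (0.2692 + 0.1146 + 0.342) ≈ 1.84899, so M₁ = 1.84899 × 971 ≈ 1795.3693 billion.
After the change m₂ = (1 + 0.161) / (0.2692 + 0.1146 + 0.161) ≈ 2.13106, so M₂ = 2.13106 × 971 ≈ 2069.2593 billion.
ΔM = M₂ − M₁ = 2069.2593 − 1795.3693 = 273.89 billion.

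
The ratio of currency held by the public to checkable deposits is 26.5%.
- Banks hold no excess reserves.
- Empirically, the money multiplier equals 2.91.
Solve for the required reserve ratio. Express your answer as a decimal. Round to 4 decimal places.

0.1697

Using m = 2.91. Since m = (1 + c)/(c + rr + e), the denominator satisfies c + rr + e = (1 + c)/m = (1 + 0.265) / 2.91 ≈ 0.434708.
With c = 0.265 and e = 0, the required reserve ratio is 0.434708 − 0.265 − 0 = 0.169708.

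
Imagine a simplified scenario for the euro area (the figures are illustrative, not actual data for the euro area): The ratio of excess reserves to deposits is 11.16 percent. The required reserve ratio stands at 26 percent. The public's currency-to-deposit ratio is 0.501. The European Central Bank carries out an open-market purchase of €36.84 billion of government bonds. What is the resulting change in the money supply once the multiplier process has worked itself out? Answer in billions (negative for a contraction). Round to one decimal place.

The money multiplier is m = (1 + c) / (rr + e + c) = (1 + 0.501) / (0.26 + 0.1116 + 0.501) ≈ 1.7201.
The purchase adds 36.84 billion of base, so ΔM = m × ΔMB = 1.7201 × (+36.84) ≈ 63.3685 billion.

€63.4 billion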